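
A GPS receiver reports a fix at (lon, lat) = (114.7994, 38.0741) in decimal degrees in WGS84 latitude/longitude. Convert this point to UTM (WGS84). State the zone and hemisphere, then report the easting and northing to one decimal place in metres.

Longitude 114.7994° lies in the 6° band [114°, 120°), giving zone 50; latitude is north of the equator, so 50N.
Zone 50 central meridian λ₀ = 6×50 − 183 = 117°; Δλ = -2.2006°.
Transverse Mercator on WGS84 with k₀ = 0.9996 gives E = 306976.294 m, N = 4216323.165 m.

Zone 50N: E 306976.3 m, N 4216323.2 m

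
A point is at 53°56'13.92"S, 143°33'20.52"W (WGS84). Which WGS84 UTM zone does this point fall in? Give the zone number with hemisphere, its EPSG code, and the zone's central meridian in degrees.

UTM zone = ⌊(λ + 180)/6⌋ + 1; -143.5557° ∈ [-144°, -138°) → zone 7.
Hemisphere: S (φ < 0).
Central meridian λ₀ = 6×7 − 183 = -141°.
EPSG code: 32707.

Zone 7S (EPSG:32707), central meridian -141°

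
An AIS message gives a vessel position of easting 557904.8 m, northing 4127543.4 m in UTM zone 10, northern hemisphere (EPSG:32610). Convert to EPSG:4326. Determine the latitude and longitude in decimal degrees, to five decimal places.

lat 37.29270°, lon -122.34670°

Zone 10N: λ₀ = -123°, k₀ = 0.9996, false easting 500000 m.
Meridian distance M = (N − FN)/k₀ = 4129195.1 m.
Inverse transverse Mercator on WGS84 gives φ = 37.29270038°, λ = -122.34670034°.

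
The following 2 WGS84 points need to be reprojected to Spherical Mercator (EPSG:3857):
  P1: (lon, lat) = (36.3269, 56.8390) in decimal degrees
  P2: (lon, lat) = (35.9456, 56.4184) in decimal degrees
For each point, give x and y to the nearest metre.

Web Mercator: x = R·λ, y = R·ln tan(π/4+φ/2), R = 6378137 m.
P1 (56.8390°, 36.3269°) → (4043892.010, 7727282.617) m.
P2 (56.4184°, 35.9456°) → (4001445.888, 7642162.165) m.

P1: x 4043892 m, y 7727283 m; P2: x 4001446 m, y 7642162 m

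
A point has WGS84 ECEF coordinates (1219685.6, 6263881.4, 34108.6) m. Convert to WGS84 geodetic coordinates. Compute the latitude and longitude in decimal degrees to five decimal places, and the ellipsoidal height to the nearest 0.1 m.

lat 0.30830°, lon 78.98140°, h 3478.3 m

λ = atan2(Y, X) = 78.98140017°; p = √(X²+Y²) = 6381523.6 m.
Bowring's method on WGS84 (a = 6378137 m, b = 6356752.314 m) gives φ = 0.30829996°, h = 3478.343 m.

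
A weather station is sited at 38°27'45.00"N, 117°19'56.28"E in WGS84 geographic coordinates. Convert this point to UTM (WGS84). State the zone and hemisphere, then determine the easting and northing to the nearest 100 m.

Zone 50N: E 529000 m, N 4257200 m

Longitude 117.3323° lies in the 6° band [114°, 120°), giving zone 50; latitude is north of the equator, so 50N.
Zone 50 central meridian λ₀ = 6×50 − 183 = 117°; Δλ = +0.3323°.
Transverse Mercator on WGS84 with k₀ = 0.9996 gives E = 528990.907 m, N = 4257184.674 m.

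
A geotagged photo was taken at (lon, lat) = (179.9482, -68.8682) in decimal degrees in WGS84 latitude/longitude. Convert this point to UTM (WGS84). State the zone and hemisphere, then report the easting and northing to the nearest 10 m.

Zone 60S: E 618580 m, N 2357490 m

Longitude 179.9482° lies in the 6° band [174°, 180°), giving zone 60; latitude is south of the equator, so 60S.
Zone 60 central meridian λ₀ = 6×60 − 183 = 177°; Δλ = +2.9482°.
Transverse Mercator on WGS84 with k₀ = 0.9996 gives E = 618577.905 m, N = 2357487.639 m.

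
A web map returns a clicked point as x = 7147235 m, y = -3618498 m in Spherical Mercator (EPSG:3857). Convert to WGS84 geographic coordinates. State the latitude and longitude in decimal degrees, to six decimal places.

R = 6378137 m. λ = x/R = 64.20470440°.
φ = 2·arctan(exp(y/R)) − 90° = 2·arctan(0.56704) − 90° = -30.89020217°.

lat -30.890202°, lon 64.204704°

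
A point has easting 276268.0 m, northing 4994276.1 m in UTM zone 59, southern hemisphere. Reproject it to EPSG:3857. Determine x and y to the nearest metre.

x 18718695 m, y -5648245 m

Unproject from UTM 59S (λ₀ = 171°) → φ = -45.16950036°, λ = 168.15290012°.
Web Mercator (R = 6378137 m): x = 18718695.217 m, y = -5648245.436 m.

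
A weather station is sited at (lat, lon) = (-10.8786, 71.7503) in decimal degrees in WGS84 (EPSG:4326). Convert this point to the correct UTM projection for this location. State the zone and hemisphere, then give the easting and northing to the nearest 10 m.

Longitude 71.7503° lies in the 6° band [66°, 72°), giving zone 42; latitude is south of the equator, so 42S.
Zone 42 central meridian λ₀ = 6×42 − 183 = 69°; Δλ = +2.7503°.
Transverse Mercator on WGS84 with k₀ = 0.9996 gives E = 800683.600 m, N = 8796080.996 m.

Zone 42S: E 800680 m, N 8796080 m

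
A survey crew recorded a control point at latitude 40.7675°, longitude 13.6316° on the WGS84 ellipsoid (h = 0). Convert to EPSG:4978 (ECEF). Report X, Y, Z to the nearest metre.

WGS84: a = 6378137 m, e² = 0.006694380; N(φ) = a/√(1−e²sin²φ) = 6387259.623 m.
X = (N+h)·cosφ·cosλ = 4701224.089 m; Y = (N+h)·cosφ·sinλ = 1140090.763 m; Z = (N(1−e²)+h)·sinφ = 4142902.653 m.

X 4701224 m, Y 1140091 m, Z 4142903 m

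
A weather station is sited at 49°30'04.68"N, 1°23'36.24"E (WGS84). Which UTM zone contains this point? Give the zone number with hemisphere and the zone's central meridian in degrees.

UTM zone = ⌊(λ + 180)/6⌋ + 1; 1.3934° ∈ [0°, 6°) → zone 31.
Hemisphere: N (φ ≥ 0).
Central meridian λ₀ = 6×31 − 183 = 3°.

Zone 31N, central meridian 3°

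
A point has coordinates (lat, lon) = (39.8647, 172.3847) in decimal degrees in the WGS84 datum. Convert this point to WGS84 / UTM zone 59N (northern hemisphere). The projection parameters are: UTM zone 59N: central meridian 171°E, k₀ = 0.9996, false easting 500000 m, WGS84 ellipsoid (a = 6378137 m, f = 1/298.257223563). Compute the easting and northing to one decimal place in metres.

Zone 59 central meridian λ₀ = 6×59 − 183 = 171°; Δλ = +1.3847°.
Transverse Mercator on WGS84 with k₀ = 0.9996 gives E = 618432.609 m, N = 4413657.827 m.

E 618432.6 m, N 4413657.8 m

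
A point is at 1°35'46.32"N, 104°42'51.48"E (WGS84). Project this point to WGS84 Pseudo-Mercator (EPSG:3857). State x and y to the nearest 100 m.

x 11656700 m, y 177700 m

Web Mercator is spherical with R = a = 6378137 m.
x = R·λ = 6378137 × 1.827609309 = 11656742.555 m.
y = R·ln tan(π/4 + φ/2) = 6378137 × 0.027862550 = 177711.160 m.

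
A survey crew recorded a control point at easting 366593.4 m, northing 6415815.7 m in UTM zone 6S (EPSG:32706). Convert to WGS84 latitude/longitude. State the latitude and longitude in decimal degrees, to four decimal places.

Zone 6S: λ₀ = -147°, k₀ = 0.9996, false easting 500000 m, false northing 10000000 m.
Meridian distance M = (N − FN)/k₀ = -3585618.5 m.
Inverse transverse Mercator on WGS84 gives φ = -32.38669989°, λ = -148.41830042°.

lat -32.3867°, lon -148.4183°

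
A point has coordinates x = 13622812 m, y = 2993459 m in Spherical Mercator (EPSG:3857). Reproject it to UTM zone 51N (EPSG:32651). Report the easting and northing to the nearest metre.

E 437507 m, N 2870805 m

Web Mercator inverse (R = 6378137 m) → φ = 25.95459964°, λ = 122.37580232°.
UTM 51N forward: E = 437506.992 m, N = 2870805.038 m.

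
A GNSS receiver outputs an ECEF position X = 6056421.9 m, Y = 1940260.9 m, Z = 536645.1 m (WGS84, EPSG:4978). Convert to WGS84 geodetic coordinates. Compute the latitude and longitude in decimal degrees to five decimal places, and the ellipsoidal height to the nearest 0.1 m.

lat 4.85570°, lon 17.76360°, h 4243.9 m

λ = atan2(Y, X) = 17.76359966°; p = √(X²+Y²) = 6359627.2 m.
Bowring's method on WGS84 (a = 6378137 m, b = 6356752.314 m) gives φ = 4.85569973°, h = 4243.915 m.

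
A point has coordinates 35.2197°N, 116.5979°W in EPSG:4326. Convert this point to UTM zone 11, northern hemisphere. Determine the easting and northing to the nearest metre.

E 536594 m, N 3897481 m

Zone 11 central meridian λ₀ = 6×11 − 183 = -117°; Δλ = +0.4021°.
Transverse Mercator on WGS84 with k₀ = 0.9996 gives E = 536594.049 m, N = 3897481.457 m.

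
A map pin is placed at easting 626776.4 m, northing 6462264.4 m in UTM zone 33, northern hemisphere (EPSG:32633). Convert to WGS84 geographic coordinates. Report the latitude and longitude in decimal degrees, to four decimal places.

lat 58.2831°, lon 17.1621°

Zone 33N: λ₀ = 15°, k₀ = 0.9996, false easting 500000 m.
Meridian distance M = (N − FN)/k₀ = 6464850.3 m.
Inverse transverse Mercator on WGS84 gives φ = 58.28309990°, λ = 17.16210079°.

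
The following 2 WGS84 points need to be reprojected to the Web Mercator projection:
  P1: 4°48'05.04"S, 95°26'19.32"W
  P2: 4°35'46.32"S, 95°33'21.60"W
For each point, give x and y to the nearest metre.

Web Mercator: x = R·λ, y = R·ln tan(π/4+φ/2), R = 6378137 m.
P1 (-4.8014°, -95.4387°) → (-10624187.486, -535116.077) m.
P2 (-4.5962°, -95.5560°) → (-10637245.262, -512196.274) m.

P1: x -10624187 m, y -535116 m; P2: x -10637245 m, y -512196 m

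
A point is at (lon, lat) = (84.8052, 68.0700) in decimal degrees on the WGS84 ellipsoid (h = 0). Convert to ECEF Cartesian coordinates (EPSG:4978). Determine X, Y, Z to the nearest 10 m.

WGS84: a = 6378137 m, e² = 0.006694380; N(φ) = a/√(1−e²sin²φ) = 6396587.802 m.
X = (N+h)·cosφ·cosλ = 216301.352 m; Y = (N+h)·cosφ·sinλ = 2379143.973 m; Z = (N(1−e²)+h)·sinφ = 5894013.339 m.

X 216300 m, Y 2379140 m, Z 5894010 m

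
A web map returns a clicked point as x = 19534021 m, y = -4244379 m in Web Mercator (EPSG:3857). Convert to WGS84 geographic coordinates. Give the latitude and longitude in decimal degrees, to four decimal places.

R = 6378137 m. λ = x/R = 175.47709625°.
φ = 2·arctan(exp(y/R)) − 90° = 2·arctan(0.51404) − 90° = -35.59019963°.

lat -35.5902°, lon 175.4771°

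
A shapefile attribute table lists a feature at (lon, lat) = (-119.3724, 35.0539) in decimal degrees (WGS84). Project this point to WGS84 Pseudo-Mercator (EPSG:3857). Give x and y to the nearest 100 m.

x -13288500 m, y 4171200 m

Web Mercator is spherical with R = a = 6378137 m.
x = R·λ = 6378137 × -2.083441416 = -13288474.783 m.
y = R·ln tan(π/4 + φ/2) = 6378137 × 0.653985381 = 4171208.353 m.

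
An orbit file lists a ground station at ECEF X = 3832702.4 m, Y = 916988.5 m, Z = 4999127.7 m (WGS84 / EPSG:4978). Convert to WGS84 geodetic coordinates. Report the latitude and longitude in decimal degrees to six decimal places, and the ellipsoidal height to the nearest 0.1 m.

lat 51.937800°, lon 13.455299°, h 747.1 m

λ = atan2(Y, X) = 13.45529924°; p = √(X²+Y²) = 3940872.4 m.
Bowring's method on WGS84 (a = 6378137 m, b = 6356752.314 m) gives φ = 51.93779955°, h = 747.084 m.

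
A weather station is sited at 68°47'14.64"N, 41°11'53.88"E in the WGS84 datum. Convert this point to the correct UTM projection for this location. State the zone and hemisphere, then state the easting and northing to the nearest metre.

Zone 37N: E 588752 m, N 7632244 m

Longitude 41.1983° lies in the 6° band [36°, 42°), giving zone 37; latitude is north of the equator, so 37N.
Zone 37 central meridian λ₀ = 6×37 − 183 = 39°; Δλ = +2.1983°.
Transverse Mercator on WGS84 with k₀ = 0.9996 gives E = 588751.741 m, N = 7632244.061 m.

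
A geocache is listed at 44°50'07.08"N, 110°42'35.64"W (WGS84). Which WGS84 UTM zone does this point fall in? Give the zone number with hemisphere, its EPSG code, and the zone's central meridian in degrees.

UTM zone = ⌊(λ + 180)/6⌋ + 1; -110.7099° ∈ [-114°, -108°) → zone 12.
Hemisphere: N (φ ≥ 0).
Central meridian λ₀ = 6×12 − 183 = -111°.
EPSG code: 32612.

Zone 12N (EPSG:32612), central meridian -111°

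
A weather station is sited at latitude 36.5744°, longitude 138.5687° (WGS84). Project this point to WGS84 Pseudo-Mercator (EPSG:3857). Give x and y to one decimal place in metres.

Web Mercator is spherical with R = a = 6378137 m.
x = R·λ = 6378137 × 2.418480055 = 15425397.124 m.
y = R·ln tan(π/4 + φ/2) = 6378137 × 0.686712830 = 4379948.508 m.

x 15425397.1 m, y 4379948.5 m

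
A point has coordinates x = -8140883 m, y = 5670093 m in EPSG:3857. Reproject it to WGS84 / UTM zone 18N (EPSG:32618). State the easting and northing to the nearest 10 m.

E 646530 m, N 5018830 m

Web Mercator inverse (R = 6378137 m) → φ = 45.30769792°, λ = -73.13079625°.
UTM 18N forward: E = 646530.960 m, N = 5018832.141 m.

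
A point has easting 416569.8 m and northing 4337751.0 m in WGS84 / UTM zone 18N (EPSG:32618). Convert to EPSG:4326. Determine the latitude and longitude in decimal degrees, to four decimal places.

Zone 18N: λ₀ = -75°, k₀ = 0.9996, false easting 500000 m.
Meridian distance M = (N − FN)/k₀ = 4339486.8 m.
Inverse transverse Mercator on WGS84 gives φ = 39.18500042°, λ = -75.96600027°.

lat 39.1850°, lon -75.9660°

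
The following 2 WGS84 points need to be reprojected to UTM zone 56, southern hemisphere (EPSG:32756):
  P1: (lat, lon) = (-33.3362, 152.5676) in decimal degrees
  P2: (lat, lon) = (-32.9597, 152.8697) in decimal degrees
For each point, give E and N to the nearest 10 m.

UTM zone 56S: λ₀ = 153°, k₀ = 0.9996.
P1 (-33.3362°, 152.5676°) → (459760.732, 6311357.441) m.
P2 (-32.9597°, 152.8697°) → (487822.382, 6353173.170) m.

P1: E 459760 m, N 6311360 m; P2: E 487820 m, N 6353170 m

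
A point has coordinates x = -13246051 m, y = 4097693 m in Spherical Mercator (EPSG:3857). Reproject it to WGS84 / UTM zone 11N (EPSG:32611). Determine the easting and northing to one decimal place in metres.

Web Mercator inverse (R = 6378137 m) → φ = 34.51150356°, λ = -118.99130068°.
UTM 11N forward: E = 317203.966 m, N = 3820673.001 m.

E 317204.0 m, N 3820673.0 m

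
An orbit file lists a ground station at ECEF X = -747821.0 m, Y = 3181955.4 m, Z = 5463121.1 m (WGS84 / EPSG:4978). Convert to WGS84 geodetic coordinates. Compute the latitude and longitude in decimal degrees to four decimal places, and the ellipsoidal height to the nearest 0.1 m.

λ = atan2(Y, X) = 103.22560031°; p = √(X²+Y²) = 3268650.5 m.
Bowring's method on WGS84 (a = 6378137 m, b = 6356752.314 m) gives φ = 59.27660026°, h = 3930.764 m.

lat 59.2766°, lon 103.2256°, h 3930.8 m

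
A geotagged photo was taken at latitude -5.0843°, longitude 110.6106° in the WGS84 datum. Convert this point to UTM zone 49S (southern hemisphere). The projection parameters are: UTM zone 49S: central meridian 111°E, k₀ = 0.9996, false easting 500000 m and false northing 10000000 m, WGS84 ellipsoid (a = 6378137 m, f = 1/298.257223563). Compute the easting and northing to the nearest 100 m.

E 456800 m, N 9438000 m

Zone 49 central meridian λ₀ = 6×49 − 183 = 111°; Δλ = -0.3894°.
Transverse Mercator on WGS84 with k₀ = 0.9996 gives E = 456838.554 m, N = 9438004.299 m.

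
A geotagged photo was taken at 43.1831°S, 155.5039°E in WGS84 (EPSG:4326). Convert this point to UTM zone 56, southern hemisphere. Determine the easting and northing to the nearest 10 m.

E 703490 m, N 5215810 m

Zone 56 central meridian λ₀ = 6×56 − 183 = 153°; Δλ = +2.5039°.
Transverse Mercator on WGS84 with k₀ = 0.9996 gives E = 703485.917 m, N = 5215808.183 m.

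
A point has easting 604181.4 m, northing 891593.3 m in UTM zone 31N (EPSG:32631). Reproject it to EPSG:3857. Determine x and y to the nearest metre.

x 439211 m, y 900760 m

Unproject from UTM 31N (λ₀ = 3°) → φ = 8.06490032°, λ = 3.94550036°.
Web Mercator (R = 6378137 m): x = 439211.091 m, y = 900760.005 m.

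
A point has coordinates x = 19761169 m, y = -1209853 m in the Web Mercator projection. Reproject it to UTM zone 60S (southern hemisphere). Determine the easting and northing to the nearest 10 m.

E 556580 m, N 8805680 m

Web Mercator inverse (R = 6378137 m) → φ = -10.80369864°, λ = 177.51760145°.
UTM 60S forward: E = 556582.575 m, N = 8805677.653 m.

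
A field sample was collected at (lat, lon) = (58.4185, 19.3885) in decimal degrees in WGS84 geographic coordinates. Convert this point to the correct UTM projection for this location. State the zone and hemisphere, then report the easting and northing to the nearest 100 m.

Zone 34N: E 405900 m, N 6476400 m

Longitude 19.3885° lies in the 6° band [18°, 24°), giving zone 34; latitude is north of the equator, so 34N.
Zone 34 central meridian λ₀ = 6×34 − 183 = 21°; Δλ = -1.6115°.
Transverse Mercator on WGS84 with k₀ = 0.9996 gives E = 405865.014 m, N = 6476432.472 m.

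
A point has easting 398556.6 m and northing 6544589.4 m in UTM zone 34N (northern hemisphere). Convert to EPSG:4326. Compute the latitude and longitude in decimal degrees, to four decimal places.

Zone 34N: λ₀ = 21°, k₀ = 0.9996, false easting 500000 m.
Meridian distance M = (N − FN)/k₀ = 6547208.3 m.
Inverse transverse Mercator on WGS84 gives φ = 59.02869992°, λ = 19.23269997°.

lat 59.0287°, lon 19.2327°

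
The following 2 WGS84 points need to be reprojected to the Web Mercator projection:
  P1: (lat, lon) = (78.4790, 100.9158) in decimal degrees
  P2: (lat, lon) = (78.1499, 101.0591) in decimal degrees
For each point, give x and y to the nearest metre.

P1: x 11233895 m, y 14630332 m; P2: x 11249848 m, y 14449441 m

Web Mercator: x = R·λ, y = R·ln tan(π/4+φ/2), R = 6378137 m.
P1 (78.4790°, 100.9158°) → (11233895.469, 14630332.075) m.
P2 (78.1499°, 101.0591°) → (11249847.552, 14449441.435) m.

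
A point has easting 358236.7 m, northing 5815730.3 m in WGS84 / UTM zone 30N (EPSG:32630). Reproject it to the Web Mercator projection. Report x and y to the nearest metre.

x -566305 m, y 6886161 m

Unproject from UTM 30N (λ₀ = -3°) → φ = 52.47329999°, λ = -5.08720008°.
Web Mercator (R = 6378137 m): x = -566304.523 m, y = 6886160.781 m.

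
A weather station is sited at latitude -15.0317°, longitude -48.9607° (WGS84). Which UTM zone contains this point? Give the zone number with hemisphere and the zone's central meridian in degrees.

UTM zone = ⌊(λ + 180)/6⌋ + 1; -48.9607° ∈ [-54°, -48°) → zone 22.
Hemisphere: S (φ < 0).
Central meridian λ₀ = 6×22 − 183 = -51°.

Zone 22S, central meridian -51°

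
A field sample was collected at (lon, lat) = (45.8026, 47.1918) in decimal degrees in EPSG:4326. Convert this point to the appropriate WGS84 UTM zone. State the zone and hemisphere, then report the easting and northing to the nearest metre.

Zone 38N: E 560799 m, N 5226791 m

Longitude 45.8026° lies in the 6° band [42°, 48°), giving zone 38; latitude is north of the equator, so 38N.
Zone 38 central meridian λ₀ = 6×38 − 183 = 45°; Δλ = +0.8026°.
Transverse Mercator on WGS84 with k₀ = 0.9996 gives E = 560799.276 m, N = 5226790.926 m.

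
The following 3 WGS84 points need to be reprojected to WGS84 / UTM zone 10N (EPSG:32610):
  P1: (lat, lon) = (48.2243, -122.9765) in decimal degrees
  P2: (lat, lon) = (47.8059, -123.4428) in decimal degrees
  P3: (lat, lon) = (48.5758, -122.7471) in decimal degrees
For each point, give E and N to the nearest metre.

P1: E 501745 m, N 5341231 m; P2: E 466845 m, N 5294822 m; P3: E 518654 m, N 5380332 m

UTM zone 10N: λ₀ = -123°, k₀ = 0.9996.
P1 (48.2243°, -122.9765°) → (501745.382, 5341230.994) m.
P2 (47.8059°, -123.4428°) → (466845.433, 5294822.100) m.
P3 (48.5758°, -122.7471°) → (518654.313, 5380332.094) m.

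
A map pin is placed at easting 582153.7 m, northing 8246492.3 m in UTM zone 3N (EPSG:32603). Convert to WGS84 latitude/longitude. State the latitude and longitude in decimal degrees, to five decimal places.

lat 74.29200°, lon -162.28060°

Zone 3N: λ₀ = -165°, k₀ = 0.9996, false easting 500000 m.
Meridian distance M = (N − FN)/k₀ = 8249792.2 m.
Inverse transverse Mercator on WGS84 gives φ = 74.29199989°, λ = -162.28059840°.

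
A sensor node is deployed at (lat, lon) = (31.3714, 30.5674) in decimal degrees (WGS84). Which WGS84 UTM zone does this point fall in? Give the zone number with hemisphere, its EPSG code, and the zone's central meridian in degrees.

UTM zone = ⌊(λ + 180)/6⌋ + 1; 30.5674° ∈ [30°, 36°) → zone 36.
Hemisphere: N (φ ≥ 0).
Central meridian λ₀ = 6×36 − 183 = 33°.
EPSG code: 32636.

Zone 36N (EPSG:32636), central meridian 33°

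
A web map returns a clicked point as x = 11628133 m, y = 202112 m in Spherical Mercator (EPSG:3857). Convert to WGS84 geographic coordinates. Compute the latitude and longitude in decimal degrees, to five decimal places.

R = 6378137 m. λ = x/R = 104.45729600°.
φ = 2·arctan(exp(y/R)) − 90° = 2·arctan(1.03220) − 90° = 1.81529921°.

lat 1.81530°, lon 104.45730°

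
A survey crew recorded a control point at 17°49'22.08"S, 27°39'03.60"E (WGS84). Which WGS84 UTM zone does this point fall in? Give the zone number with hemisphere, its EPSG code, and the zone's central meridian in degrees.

Zone 35S (EPSG:32735), central meridian 27°

UTM zone = ⌊(λ + 180)/6⌋ + 1; 27.6510° ∈ [24°, 30°) → zone 35.
Hemisphere: S (φ < 0).
Central meridian λ₀ = 6×35 − 183 = 27°.
EPSG code: 32735.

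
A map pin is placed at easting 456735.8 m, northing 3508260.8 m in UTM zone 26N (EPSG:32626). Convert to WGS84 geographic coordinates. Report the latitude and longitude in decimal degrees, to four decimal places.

Zone 26N: λ₀ = -27°, k₀ = 0.9996, false easting 500000 m.
Meridian distance M = (N − FN)/k₀ = 3509664.7 m.
Inverse transverse Mercator on WGS84 gives φ = 31.70889996°, λ = -27.45659979°.

lat 31.7089°, lon -27.4566°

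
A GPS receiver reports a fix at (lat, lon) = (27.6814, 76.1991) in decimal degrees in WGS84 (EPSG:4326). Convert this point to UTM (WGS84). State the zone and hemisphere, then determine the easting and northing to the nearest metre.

Longitude 76.1991° lies in the 6° band [72°, 78°), giving zone 43; latitude is north of the equator, so 43N.
Zone 43 central meridian λ₀ = 6×43 − 183 = 75°; Δλ = +1.1991°.
Transverse Mercator on WGS84 with k₀ = 0.9996 gives E = 618248.417 m, N = 3062485.111 m.

Zone 43N: E 618248 m, N 3062485 m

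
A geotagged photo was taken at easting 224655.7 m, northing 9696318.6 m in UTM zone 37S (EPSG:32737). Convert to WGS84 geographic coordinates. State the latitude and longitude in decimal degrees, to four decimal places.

Zone 37S: λ₀ = 39°, k₀ = 0.9996, false easting 500000 m, false northing 10000000 m.
Meridian distance M = (N − FN)/k₀ = -303802.9 m.
Inverse transverse Mercator on WGS84 gives φ = -2.74490037°, λ = 36.52350010°.

lat -2.7449°, lon 36.5235°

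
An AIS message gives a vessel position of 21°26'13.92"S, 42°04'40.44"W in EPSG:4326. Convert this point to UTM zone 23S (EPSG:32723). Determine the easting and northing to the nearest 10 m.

E 802890 m, N 7626640 m

Zone 23 central meridian λ₀ = 6×23 − 183 = -45°; Δλ = +2.9221°.
Transverse Mercator on WGS84 with k₀ = 0.9996 gives E = 802894.124 m, N = 7626640.377 m.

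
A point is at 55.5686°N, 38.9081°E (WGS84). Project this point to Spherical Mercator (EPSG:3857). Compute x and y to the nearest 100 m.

Web Mercator is spherical with R = a = 6378137 m.
x = R·λ = 6378137 × 0.679074451 = 4331229.880 m.
y = R·ln tan(π/4 + φ/2) = 6378137 × 1.171660487 = 7473011.105 m.

x 4331200 m, y 7473000 m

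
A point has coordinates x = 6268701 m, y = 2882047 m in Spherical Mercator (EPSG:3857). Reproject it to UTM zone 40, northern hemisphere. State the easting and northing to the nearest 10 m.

Web Mercator inverse (R = 6378137 m) → φ = 25.05130008°, λ = 56.31269920°.
UTM 40N forward: E = 430672.426 m, N = 2770804.226 m.

E 430670 m, N 2770800 m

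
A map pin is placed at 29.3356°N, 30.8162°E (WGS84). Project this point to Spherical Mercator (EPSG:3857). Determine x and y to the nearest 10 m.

x 3430440 m, y 3418430 m

Web Mercator is spherical with R = a = 6378137 m.
x = R·λ = 6378137 × 0.537844153 = 3430443.692 m.
y = R·ln tan(π/4 + φ/2) = 6378137 × 0.535960600 = 3418430.133 m.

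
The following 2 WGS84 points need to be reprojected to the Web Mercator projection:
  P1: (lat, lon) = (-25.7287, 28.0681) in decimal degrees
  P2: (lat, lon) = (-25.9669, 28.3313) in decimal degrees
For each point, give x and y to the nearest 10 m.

Web Mercator: x = R·λ, y = R·ln tan(π/4+φ/2), R = 6378137 m.
P1 (-25.7287°, 28.0681°) → (3124526.600, -2965517.893) m.
P2 (-25.9669°, 28.3313°) → (3153825.890, -2994981.944) m.

P1: x 3124530 m, y -2965520 m; P2: x 3153830 m, y -2994980 m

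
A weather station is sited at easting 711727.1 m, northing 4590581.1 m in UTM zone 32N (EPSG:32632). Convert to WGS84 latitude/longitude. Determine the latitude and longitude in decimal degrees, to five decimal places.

Zone 32N: λ₀ = 9°, k₀ = 0.9996, false easting 500000 m.
Meridian distance M = (N − FN)/k₀ = 4592418.1 m.
Inverse transverse Mercator on WGS84 gives φ = 41.43890022°, λ = 11.53430029°.

lat 41.43890°, lon 11.53430°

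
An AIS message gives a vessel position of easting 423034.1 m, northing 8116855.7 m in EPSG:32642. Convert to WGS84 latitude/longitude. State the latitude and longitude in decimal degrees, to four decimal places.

lat 73.1331°, lon 66.6229°

Zone 42N: λ₀ = 69°, k₀ = 0.9996, false easting 500000 m.
Meridian distance M = (N − FN)/k₀ = 8120103.7 m.
Inverse transverse Mercator on WGS84 gives φ = 73.13309957°, λ = 66.62289995°.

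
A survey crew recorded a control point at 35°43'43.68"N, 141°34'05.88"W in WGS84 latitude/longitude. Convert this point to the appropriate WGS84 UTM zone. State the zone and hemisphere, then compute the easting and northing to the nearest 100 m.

Longitude -141.5683° lies in the 6° band [-144°, -138°), giving zone 7; latitude is north of the equator, so 7N.
Zone 7 central meridian λ₀ = 6×7 − 183 = -141°; Δλ = -0.5683°.
Transverse Mercator on WGS84 with k₀ = 0.9996 gives E = 448605.409 m, N = 3954017.932 m.

Zone 7N: E 448600 m, N 3954000 m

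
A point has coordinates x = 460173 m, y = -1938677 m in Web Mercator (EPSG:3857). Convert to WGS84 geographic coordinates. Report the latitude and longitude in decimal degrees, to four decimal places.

lat -17.1533°, lon 4.1338°

R = 6378137 m. λ = x/R = 4.13380439°.
φ = 2·arctan(exp(y/R)) − 90° = 2·arctan(0.73789) − 90° = -17.15329670°.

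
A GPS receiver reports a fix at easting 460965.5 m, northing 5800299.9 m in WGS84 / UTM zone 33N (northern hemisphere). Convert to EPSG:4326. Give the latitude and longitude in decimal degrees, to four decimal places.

Zone 33N: λ₀ = 15°, k₀ = 0.9996, false easting 500000 m.
Meridian distance M = (N − FN)/k₀ = 5802620.9 m.
Inverse transverse Mercator on WGS84 gives φ = 52.35159990°, λ = 14.42689972°.

lat 52.3516°, lon 14.4269°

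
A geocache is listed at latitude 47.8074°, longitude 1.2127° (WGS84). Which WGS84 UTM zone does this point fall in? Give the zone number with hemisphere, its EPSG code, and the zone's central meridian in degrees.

Zone 31N (EPSG:32631), central meridian 3°

UTM zone = ⌊(λ + 180)/6⌋ + 1; 1.2127° ∈ [0°, 6°) → zone 31.
Hemisphere: N (φ ≥ 0).
Central meridian λ₀ = 6×31 − 183 = 3°.
EPSG code: 32631.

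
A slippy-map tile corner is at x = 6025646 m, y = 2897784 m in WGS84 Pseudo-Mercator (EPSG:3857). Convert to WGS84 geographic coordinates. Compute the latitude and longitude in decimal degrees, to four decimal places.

lat 25.1793°, lon 54.1293°

R = 6378137 m. λ = x/R = 54.12929898°.
φ = 2·arctan(exp(y/R)) − 90° = 2·arctan(1.57512) − 90° = 25.17930236°.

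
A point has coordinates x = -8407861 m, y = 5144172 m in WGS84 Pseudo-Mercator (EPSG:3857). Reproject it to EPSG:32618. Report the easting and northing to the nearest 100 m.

E 456100 m, N 4637400 m

Web Mercator inverse (R = 6378137 m) → φ = 41.88769823°, λ = -75.52910043°.
UTM 18N forward: E = 456104.131 m, N = 4637442.936 m.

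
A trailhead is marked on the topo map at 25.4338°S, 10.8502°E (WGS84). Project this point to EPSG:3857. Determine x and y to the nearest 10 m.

x 1207840 m, y -2929120 m

Web Mercator is spherical with R = a = 6378137 m.
x = R·λ = 6378137 × 0.189371714 = 1207838.739 m.
y = R·ln tan(π/4 + φ/2) = 6378137 × -0.459244129 = -2929121.971 m.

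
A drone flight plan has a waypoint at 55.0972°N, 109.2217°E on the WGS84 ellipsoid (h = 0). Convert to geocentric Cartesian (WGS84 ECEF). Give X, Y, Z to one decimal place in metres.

X -1204211.7 m, Y 3453812.7 m, Z 5207582.5 m

WGS84: a = 6378137 m, e² = 0.006694380; N(φ) = a/√(1−e²sin²φ) = 6392544.970 m.
X = (N+h)·cosφ·cosλ = -1204211.741 m; Y = (N+h)·cosφ·sinλ = 3453812.695 m; Z = (N(1−e²)+h)·sinφ = 5207582.520 m.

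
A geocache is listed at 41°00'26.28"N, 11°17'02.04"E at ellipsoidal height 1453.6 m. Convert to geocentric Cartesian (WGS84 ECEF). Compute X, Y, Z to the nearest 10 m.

X 4727960 m, Y 943360 m, Z 4163990 m

WGS84: a = 6378137 m, e² = 0.006694380; N(φ) = a/√(1−e²sin²φ) = 6387348.437 m.
X = (N+h)·cosφ·cosλ = 4727961.550 m; Y = (N+h)·cosφ·sinλ = 943358.426 m; Z = (N(1−e²)+h)·sinφ = 4163988.793 m.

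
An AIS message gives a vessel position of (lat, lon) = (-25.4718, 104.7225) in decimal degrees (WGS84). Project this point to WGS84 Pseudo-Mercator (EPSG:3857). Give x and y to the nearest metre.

x 11657655 m, y -2933807 m

Web Mercator is spherical with R = a = 6378137 m.
x = R·λ = 6378137 × 1.827752426 = 11657655.375 m.
y = R·ln tan(π/4 + φ/2) = 6378137 × -0.459978647 = -2933806.826 m.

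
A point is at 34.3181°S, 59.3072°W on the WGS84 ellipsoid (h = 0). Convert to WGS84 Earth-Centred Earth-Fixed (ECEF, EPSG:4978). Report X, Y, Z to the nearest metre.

X 2691751 m, Y -4534723 m, Z -3575645 m

WGS84: a = 6378137 m, e² = 0.006694380; N(φ) = a/√(1−e²sin²φ) = 6384933.699 m.
X = (N+h)·cosφ·cosλ = 2691750.642 m; Y = (N+h)·cosφ·sinλ = -4534722.751 m; Z = (N(1−e²)+h)·sinφ = -3575644.501 m.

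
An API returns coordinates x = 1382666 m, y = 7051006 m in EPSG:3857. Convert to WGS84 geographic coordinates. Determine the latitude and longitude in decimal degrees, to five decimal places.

R = 6378137 m. λ = x/R = 12.42070001°.
φ = 2·arctan(exp(y/R)) − 90° = 2·arctan(3.02072) − 90° = 53.36610152°.

lat 53.36610°, lon 12.42070°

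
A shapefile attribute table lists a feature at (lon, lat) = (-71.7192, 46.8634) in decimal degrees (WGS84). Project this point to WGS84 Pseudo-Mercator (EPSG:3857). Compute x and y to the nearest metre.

x -7983745 m, y 5919806 m

Web Mercator is spherical with R = a = 6378137 m.
x = R·λ = 6378137 × -1.251736177 = -7983744.824 m.
y = R·ln tan(π/4 + φ/2) = 6378137 × 0.928140287 = 5919805.908 m.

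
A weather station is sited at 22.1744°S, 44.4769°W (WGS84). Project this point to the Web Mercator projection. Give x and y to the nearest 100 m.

x -4951100 m, y -2532500 m

Web Mercator is spherical with R = a = 6378137 m.
x = R·λ = 6378137 × -0.776268346 = -4951145.860 m.
y = R·ln tan(π/4 + φ/2) = 6378137 × -0.397055904 = -2532476.955 m.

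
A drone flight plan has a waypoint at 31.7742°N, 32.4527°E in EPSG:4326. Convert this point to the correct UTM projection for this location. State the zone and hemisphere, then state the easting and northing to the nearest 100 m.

Zone 36N: E 448200 m, N 3515500 m

Longitude 32.4527° lies in the 6° band [30°, 36°), giving zone 36; latitude is north of the equator, so 36N.
Zone 36 central meridian λ₀ = 6×36 − 183 = 33°; Δλ = -0.5473°.
Transverse Mercator on WGS84 with k₀ = 0.9996 gives E = 448177.948 m, N = 3515538.245 m.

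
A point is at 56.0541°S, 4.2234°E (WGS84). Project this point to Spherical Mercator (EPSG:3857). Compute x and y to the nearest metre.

Web Mercator is spherical with R = a = 6378137 m.
x = R·λ = 6378137 × 0.073712236 = 470146.737 m.
y = R·ln tan(π/4 + φ/2) = 6378137 × -1.186740420 = -7569192.983 m.

x 470147 m, y -7569193 m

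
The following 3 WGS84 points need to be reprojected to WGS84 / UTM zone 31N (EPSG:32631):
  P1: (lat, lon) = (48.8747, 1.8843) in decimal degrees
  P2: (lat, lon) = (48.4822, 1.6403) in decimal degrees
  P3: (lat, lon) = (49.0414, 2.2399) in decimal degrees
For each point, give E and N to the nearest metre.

P1: E 418191 m, N 5414127 m; P2: E 399522 m, N 5370790 m; P3: E 444451 m, N 5432336 m

UTM zone 31N: λ₀ = 3°, k₀ = 0.9996.
P1 (48.8747°, 1.8843°) → (418191.070, 5414126.958) m.
P2 (48.4822°, 1.6403°) → (399522.416, 5370789.771) m.
P3 (49.0414°, 2.2399°) → (444450.687, 5432336.306) m.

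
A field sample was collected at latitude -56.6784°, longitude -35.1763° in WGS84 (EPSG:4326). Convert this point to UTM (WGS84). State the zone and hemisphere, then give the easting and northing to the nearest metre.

Zone 25S: E 366669 m, N 3716296 m

Longitude -35.1763° lies in the 6° band [-36°, -30°), giving zone 25; latitude is south of the equator, so 25S.
Zone 25 central meridian λ₀ = 6×25 − 183 = -33°; Δλ = -2.1763°.
Transverse Mercator on WGS84 with k₀ = 0.9996 gives E = 366668.806 m, N = 3716295.847 m.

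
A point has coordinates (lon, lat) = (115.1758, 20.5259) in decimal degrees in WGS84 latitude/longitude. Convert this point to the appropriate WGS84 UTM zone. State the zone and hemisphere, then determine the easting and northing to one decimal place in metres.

Zone 50N: E 309796.5 m, N 2270741.1 m

Longitude 115.1758° lies in the 6° band [114°, 120°), giving zone 50; latitude is north of the equator, so 50N.
Zone 50 central meridian λ₀ = 6×50 − 183 = 117°; Δλ = -1.8242°.
Transverse Mercator on WGS84 with k₀ = 0.9996 gives E = 309796.462 m, N = 2270741.060 m.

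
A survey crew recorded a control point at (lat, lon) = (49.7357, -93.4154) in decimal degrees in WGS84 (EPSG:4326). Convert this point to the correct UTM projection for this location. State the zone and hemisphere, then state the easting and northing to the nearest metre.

Zone 15N: E 470067 m, N 5509328 m

Longitude -93.4154° lies in the 6° band [-96°, -90°), giving zone 15; latitude is north of the equator, so 15N.
Zone 15 central meridian λ₀ = 6×15 − 183 = -93°; Δλ = -0.4154°.
Transverse Mercator on WGS84 with k₀ = 0.9996 gives E = 470066.653 m, N = 5509328.095 m.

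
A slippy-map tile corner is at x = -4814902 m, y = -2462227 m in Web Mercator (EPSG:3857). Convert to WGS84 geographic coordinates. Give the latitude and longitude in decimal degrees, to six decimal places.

lat -21.588802°, lon -43.253001°

R = 6378137 m. λ = x/R = -43.25300058°.
φ = 2·arctan(exp(y/R)) − 90° = 2·arctan(0.67974) − 90° = -21.58880182°.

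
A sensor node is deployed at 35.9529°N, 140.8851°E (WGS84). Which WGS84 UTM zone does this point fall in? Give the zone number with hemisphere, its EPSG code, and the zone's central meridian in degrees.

UTM zone = ⌊(λ + 180)/6⌋ + 1; 140.8851° ∈ [138°, 144°) → zone 54.
Hemisphere: N (φ ≥ 0).
Central meridian λ₀ = 6×54 − 183 = 141°.
EPSG code: 32654.

Zone 54N (EPSG:32654), central meridian 141°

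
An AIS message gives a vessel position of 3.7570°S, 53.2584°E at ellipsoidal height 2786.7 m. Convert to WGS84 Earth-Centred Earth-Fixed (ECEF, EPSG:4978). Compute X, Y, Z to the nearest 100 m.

WGS84: a = 6378137 m, e² = 0.006694380; N(φ) = a/√(1−e²sin²φ) = 6378228.664 m.
X = (N+h)·cosφ·cosλ = 3808965.469 m; Y = (N+h)·cosφ·sinλ = 5102383.551 m; Z = (N(1−e²)+h)·sinφ = -415318.481 m.

X 3809000 m, Y 5102400 m, Z -415300 m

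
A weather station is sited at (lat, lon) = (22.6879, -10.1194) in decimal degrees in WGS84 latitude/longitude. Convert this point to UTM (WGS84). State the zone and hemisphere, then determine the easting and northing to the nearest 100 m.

Longitude -10.1194° lies in the 6° band [-12°, -6°), giving zone 29; latitude is north of the equator, so 29N.
Zone 29 central meridian λ₀ = 6×29 − 183 = -9°; Δλ = -1.1194°.
Transverse Mercator on WGS84 with k₀ = 0.9996 gives E = 385014.960 m, N = 2509404.347 m.

Zone 29N: E 385000 m, N 2509400 m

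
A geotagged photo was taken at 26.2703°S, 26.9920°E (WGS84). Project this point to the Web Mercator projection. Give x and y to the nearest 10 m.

Web Mercator is spherical with R = a = 6378137 m.
x = R·λ = 6378137 × 0.471099272 = 3004735.695 m.
y = R·ln tan(π/4 + φ/2) = 6378137 × -0.475467594 = -3032597.455 m.

x 3004740 m, y -3032600 m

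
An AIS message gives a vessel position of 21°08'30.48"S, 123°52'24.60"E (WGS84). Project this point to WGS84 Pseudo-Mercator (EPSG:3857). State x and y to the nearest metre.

Web Mercator is spherical with R = a = 6378137 m.
x = R·λ = 6378137 × 2.162000431 = 13789534.943 m.
y = R·ln tan(π/4 + φ/2) = 6378137 × -0.377664321 = -2408794.777 m.

x 13789535 m, y -2408795 m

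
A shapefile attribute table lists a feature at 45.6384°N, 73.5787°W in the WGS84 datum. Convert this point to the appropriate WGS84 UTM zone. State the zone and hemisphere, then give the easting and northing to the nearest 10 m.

Longitude -73.5787° lies in the 6° band [-78°, -72°), giving zone 18; latitude is north of the equator, so 18N.
Zone 18 central meridian λ₀ = 6×18 − 183 = -75°; Δλ = +1.4213°.
Transverse Mercator on WGS84 with k₀ = 0.9996 gives E = 610769.013 m, N = 5054854.879 m.

Zone 18N: E 610770 m, N 5054850 m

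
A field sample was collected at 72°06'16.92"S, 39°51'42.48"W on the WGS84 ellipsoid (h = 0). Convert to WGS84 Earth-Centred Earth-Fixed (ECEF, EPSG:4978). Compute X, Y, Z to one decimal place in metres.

X 1508958.6 m, Y -1259976.8 m, Z -6047286.4 m

WGS84: a = 6378137 m, e² = 0.006694380; N(φ) = a/√(1−e²sin²φ) = 6397558.425 m.
X = (N+h)·cosφ·cosλ = 1508958.586 m; Y = (N+h)·cosφ·sinλ = -1259976.780 m; Z = (N(1−e²)+h)·sinφ = -6047286.408 m.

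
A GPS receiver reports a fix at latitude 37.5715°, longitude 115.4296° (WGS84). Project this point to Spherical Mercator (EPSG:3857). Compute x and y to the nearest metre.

Web Mercator is spherical with R = a = 6378137 m.
x = R·λ = 6378137 × 2.014626574 = 12849564.294 m.
y = R·ln tan(π/4 + φ/2) = 6378137 × 0.708524877 = 4519068.735 m.

x 12849564 m, y 4519069 m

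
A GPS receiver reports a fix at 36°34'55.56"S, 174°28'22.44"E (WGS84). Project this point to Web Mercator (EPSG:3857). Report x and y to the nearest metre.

Web Mercator is spherical with R = a = 6378137 m.
x = R·λ = 6378137 × 3.045126561 = 19422234.385 m.
y = R·ln tan(π/4 + φ/2) = 6378137 × -0.686880181 = -4381015.897 m.

x 19422234 m, y -4381016 m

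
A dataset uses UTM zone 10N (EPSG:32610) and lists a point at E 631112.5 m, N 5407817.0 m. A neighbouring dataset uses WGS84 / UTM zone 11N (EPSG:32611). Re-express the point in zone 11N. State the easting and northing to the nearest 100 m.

UTM 10N → geographic: φ = 48.80950009°, λ = -121.21420059°.
UTM 11N (λ₀ = -117°) forward: E = 190625.789 m, N = 5414848.250 m.

E 190600 m, N 5414800 m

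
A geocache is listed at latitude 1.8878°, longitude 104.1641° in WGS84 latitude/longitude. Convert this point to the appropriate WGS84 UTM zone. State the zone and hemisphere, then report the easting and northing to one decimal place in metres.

Zone 48N: E 407032.1 m, N 208681.7 m

Longitude 104.1641° lies in the 6° band [102°, 108°), giving zone 48; latitude is north of the equator, so 48N.
Zone 48 central meridian λ₀ = 6×48 − 183 = 105°; Δλ = -0.8359°.
Transverse Mercator on WGS84 with k₀ = 0.9996 gives E = 407032.091 m, N = 208681.721 m.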